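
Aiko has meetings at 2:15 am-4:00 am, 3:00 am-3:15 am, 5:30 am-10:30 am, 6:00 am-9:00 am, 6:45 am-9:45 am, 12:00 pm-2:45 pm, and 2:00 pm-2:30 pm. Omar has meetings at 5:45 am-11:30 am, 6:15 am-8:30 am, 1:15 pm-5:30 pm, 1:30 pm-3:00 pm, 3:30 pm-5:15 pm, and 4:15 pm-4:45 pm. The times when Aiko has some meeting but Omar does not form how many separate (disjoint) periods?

3

First set merges to 2:15 am-4:00 am, 5:30 am-10:30 am, 12:00 pm-2:45 pm.
Second set merges to 5:45 am-11:30 am, 1:15 pm-5:30 pm.
A \ B = 2:15 am-4:00 am, 5:30 am-5:45 am, 12:00 pm-1:15 pm.
That is 3 disjoint pieces.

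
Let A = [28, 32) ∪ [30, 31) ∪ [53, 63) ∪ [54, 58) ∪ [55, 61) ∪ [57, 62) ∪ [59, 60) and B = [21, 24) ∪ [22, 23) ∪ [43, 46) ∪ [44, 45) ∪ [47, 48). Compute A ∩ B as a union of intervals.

A, merged: [28, 32), [53, 63).
B, merged: [21, 24), [43, 46), [47, 48).
[28, 32): no overlap with the second set.
[53, 63): no overlap with the second set.
No overlap.

none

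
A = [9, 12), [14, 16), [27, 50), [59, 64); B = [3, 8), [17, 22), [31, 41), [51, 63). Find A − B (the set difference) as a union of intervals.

[9, 12) is untouched.
[14, 16) is untouched.
[27, 50) with B removed leaves [27, 31), [41, 50).
[59, 64) with B removed leaves [63, 64).

[9, 12) ∪ [14, 16) ∪ [27, 31) ∪ [41, 50) ∪ [63, 64)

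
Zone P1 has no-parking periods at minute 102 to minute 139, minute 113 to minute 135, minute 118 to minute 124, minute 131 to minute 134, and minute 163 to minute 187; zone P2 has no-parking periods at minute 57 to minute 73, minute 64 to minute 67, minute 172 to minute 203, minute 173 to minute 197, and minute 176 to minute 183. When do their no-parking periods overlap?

First set merges to minute 102 to minute 139, minute 163 to minute 187.
Second set merges to minute 57 to minute 73, minute 172 to minute 203.
minute 102 to minute 139: no overlap with the second set.
minute 163 to minute 187 meets the second set on minute 172 to minute 187.

minute 172 to minute 187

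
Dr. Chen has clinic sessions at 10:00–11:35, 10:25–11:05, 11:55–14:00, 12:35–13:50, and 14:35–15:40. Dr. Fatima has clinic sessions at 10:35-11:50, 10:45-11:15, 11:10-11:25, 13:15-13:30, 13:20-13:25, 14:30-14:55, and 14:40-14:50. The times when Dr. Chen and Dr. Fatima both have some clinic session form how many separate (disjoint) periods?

3

A, merged: 10:00–11:35, 11:55–14:00, 14:35–15:40.
B, merged: 10:35–11:50, 13:15–13:30, 14:30–14:55.
A ∩ B = 10:35–11:35, 13:15–13:30, 14:35–14:55.
That is 3 disjoint pieces.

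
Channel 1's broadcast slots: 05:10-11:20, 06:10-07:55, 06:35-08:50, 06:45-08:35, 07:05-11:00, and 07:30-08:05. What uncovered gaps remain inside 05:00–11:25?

05:00–05:10, 11:20–11:25

The merged coverage is 05:10–11:20.
Complement within 05:00–11:25: 05:00–05:10, 11:20–11:25.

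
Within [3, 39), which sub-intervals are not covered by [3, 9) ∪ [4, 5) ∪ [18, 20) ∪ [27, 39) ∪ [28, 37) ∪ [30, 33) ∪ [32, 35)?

Covered (merged): [3, 9), [18, 20), [27, 39).
Gaps within [3, 39): [9, 18), [20, 27).

[9, 18) ∪ [20, 27)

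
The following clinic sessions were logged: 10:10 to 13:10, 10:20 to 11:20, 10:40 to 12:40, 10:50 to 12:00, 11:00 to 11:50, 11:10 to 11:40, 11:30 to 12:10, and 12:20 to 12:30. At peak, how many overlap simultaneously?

6

At 11:10, 6 of the intervals are simultaneously active.
No point has more.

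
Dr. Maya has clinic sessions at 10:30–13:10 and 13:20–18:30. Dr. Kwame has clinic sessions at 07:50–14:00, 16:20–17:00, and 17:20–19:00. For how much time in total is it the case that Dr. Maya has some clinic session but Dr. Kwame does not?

2 h 40 min

A \ B = 14:00-16:20, 17:00-17:20.
Total: 2 h 20 min + 20 min = 2 h 40 min.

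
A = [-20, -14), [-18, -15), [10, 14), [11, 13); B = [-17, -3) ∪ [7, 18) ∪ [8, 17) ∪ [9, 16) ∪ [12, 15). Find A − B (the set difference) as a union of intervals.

[-20, -17)

First set merges to [-20, -14), [10, 14).
Second set merges to [-17, -3), [7, 18).
[-20, -14) minus B → [-20, -17).
[10, 14): fully covered by B → removed.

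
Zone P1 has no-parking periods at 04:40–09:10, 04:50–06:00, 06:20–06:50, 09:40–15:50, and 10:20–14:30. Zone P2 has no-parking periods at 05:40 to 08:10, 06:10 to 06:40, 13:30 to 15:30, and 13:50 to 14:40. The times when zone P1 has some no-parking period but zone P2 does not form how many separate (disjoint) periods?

4

First set merges to 04:40-09:10, 09:40-15:50.
Second set merges to 05:40-08:10, 13:30-15:30.
A \ B = 04:40-05:40, 08:10-09:10, 09:40-13:30, 15:30-15:50.
That is 4 disjoint pieces.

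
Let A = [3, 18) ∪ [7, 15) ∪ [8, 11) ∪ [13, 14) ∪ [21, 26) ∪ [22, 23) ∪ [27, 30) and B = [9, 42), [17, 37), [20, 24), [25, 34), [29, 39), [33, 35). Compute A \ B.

First set merges to [3, 18), [21, 26), [27, 30).
Second set merges to [9, 42).
[3, 18) minus B → [3, 9).
[21, 26): fully covered by B → removed.
[27, 30): fully covered by B → removed.

[3, 9)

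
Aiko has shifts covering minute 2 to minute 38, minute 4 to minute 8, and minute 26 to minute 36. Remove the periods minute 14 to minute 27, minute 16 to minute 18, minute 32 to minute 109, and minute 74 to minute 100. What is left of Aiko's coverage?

minute 2 to minute 14, minute 27 to minute 32

Merge the first list: minute 2 to minute 38.
Merge the second list: minute 14 to minute 27, minute 32 to minute 109.
minute 2 to minute 38 \ B = minute 2 to minute 14, minute 27 to minute 32.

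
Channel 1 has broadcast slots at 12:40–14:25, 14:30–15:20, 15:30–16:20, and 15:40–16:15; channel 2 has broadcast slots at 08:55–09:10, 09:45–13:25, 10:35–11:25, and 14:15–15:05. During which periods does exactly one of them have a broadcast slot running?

08:55–09:10, 09:45–12:40, 13:25–14:15, 14:25–14:30, 15:05–15:20, 15:30–16:20

First set merges to 12:40–14:25, 14:30–15:20, 15:30–16:20.
Second set merges to 08:55–09:10, 09:45–13:25, 14:15–15:05.
A \ B = 13:25–14:15, 15:05–15:20, 15:30–16:20.
B \ A = 08:55–09:10, 09:45–12:40, 14:25–14:30.
Union of the two gives the symmetric difference.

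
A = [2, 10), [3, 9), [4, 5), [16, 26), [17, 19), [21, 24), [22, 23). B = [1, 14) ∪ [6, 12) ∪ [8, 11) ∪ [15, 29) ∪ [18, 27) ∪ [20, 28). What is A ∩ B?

A, merged: [2, 10), [16, 26).
B, merged: [1, 14), [15, 29).
[2, 10) ∩ B → [2, 10).
[16, 26) ∩ B → [16, 26).

[2, 10) ∪ [16, 26)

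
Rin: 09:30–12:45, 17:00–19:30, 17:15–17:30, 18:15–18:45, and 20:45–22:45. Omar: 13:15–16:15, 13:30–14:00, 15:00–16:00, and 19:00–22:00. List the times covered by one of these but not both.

09:30–12:45, 13:15–16:15, 17:00–19:00, 19:30–20:45, 22:00–22:45

A, merged: 09:30–12:45, 17:00–19:30, 20:45–22:45.
B, merged: 13:15–16:15, 19:00–22:00.
A but not B: 09:30–12:45, 17:00–19:00, 22:00–22:45.
B but not A: 13:15–16:15, 19:30–20:45.
Combining gives A △ B.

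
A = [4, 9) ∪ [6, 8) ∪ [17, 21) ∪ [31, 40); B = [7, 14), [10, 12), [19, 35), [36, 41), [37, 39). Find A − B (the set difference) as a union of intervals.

A, merged: [4, 9), [17, 21), [31, 40).
B, merged: [7, 14), [19, 35), [36, 41).
[4, 9) minus B → [4, 7).
[17, 21) minus B → [17, 19).
[31, 40) minus B → [35, 36).

[4, 7) ∪ [17, 19) ∪ [35, 36)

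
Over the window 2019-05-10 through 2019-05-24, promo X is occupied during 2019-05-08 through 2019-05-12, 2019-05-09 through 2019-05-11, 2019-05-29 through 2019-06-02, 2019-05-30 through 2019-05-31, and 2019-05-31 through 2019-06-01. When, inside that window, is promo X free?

The merged coverage is 2019-05-08 through 2019-05-12, 2019-05-29 through 2019-06-02.
Uncovered inside 2019-05-10 through 2019-05-24: 2019-05-13 through 2019-05-24.

2019-05-13 through 2019-05-24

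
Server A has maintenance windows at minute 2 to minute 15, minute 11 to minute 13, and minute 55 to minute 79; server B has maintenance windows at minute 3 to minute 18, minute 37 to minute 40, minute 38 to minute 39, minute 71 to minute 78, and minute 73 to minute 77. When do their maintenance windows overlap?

First set merges to minute 2 to minute 15, minute 55 to minute 79.
Second set merges to minute 3 to minute 18, minute 37 to minute 40, minute 71 to minute 78.
minute 2 to minute 15 ∩ B → minute 3 to minute 15.
minute 55 to minute 79 ∩ B → minute 71 to minute 78.

minute 3 to minute 15, minute 71 to minute 78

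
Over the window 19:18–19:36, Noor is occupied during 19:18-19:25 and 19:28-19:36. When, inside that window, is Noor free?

Covered (merged): 19:18–19:25, 19:28–19:36.
Gaps within 19:18–19:36: 19:25–19:28.

19:25–19:28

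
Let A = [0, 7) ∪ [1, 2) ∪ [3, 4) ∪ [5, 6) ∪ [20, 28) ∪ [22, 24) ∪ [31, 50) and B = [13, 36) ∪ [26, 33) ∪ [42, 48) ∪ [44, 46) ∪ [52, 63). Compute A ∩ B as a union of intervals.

A, merged: [0, 7), [20, 28), [31, 50).
B, merged: [13, 36), [42, 48), [52, 63).
[0, 7) falls entirely outside B.
[20, 28) overlaps B on [20, 28).
[31, 50) overlaps B on [31, 36), [42, 48).

[20, 28) ∪ [31, 36) ∪ [42, 48)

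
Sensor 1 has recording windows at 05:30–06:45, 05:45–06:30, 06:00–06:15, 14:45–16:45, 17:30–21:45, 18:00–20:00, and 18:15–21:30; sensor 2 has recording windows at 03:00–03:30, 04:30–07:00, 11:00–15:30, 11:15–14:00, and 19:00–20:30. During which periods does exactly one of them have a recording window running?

A, merged: 05:30–06:45, 14:45–16:45, 17:30–21:45.
B, merged: 03:00–03:30, 04:30–07:00, 11:00–15:30, 19:00–20:30.
Only in the first: 15:30–16:45, 17:30–19:00, 20:30–21:45.
Only in the second: 03:00–03:30, 04:30–05:30, 06:45–07:00, 11:00–14:45.
Together these are the periods covered by exactly one.

03:00–03:30, 04:30–05:30, 06:45–07:00, 11:00–14:45, 15:30–16:45, 17:30–19:00, 20:30–21:45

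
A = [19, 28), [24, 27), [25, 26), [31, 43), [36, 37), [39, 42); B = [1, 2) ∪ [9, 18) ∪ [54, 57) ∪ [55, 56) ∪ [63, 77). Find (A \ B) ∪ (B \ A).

A, merged: [19, 28), [31, 43).
B, merged: [1, 2), [9, 18), [54, 57), [63, 77).
A \ B = [19, 28), [31, 43).
B \ A = [1, 2), [9, 18), [54, 57), [63, 77).
Union of the two gives the symmetric difference.

[1, 2) ∪ [9, 18) ∪ [19, 28) ∪ [31, 43) ∪ [54, 57) ∪ [63, 77)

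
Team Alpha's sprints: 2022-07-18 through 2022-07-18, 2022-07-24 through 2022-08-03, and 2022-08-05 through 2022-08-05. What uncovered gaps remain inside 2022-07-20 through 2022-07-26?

After merging, the occupied span is 2022-07-18 through 2022-07-18, 2022-07-24 through 2022-08-03, 2022-08-05 through 2022-08-05.
Uncovered inside 2022-07-20 through 2022-07-26: 2022-07-20 through 2022-07-23.

2022-07-20 through 2022-07-23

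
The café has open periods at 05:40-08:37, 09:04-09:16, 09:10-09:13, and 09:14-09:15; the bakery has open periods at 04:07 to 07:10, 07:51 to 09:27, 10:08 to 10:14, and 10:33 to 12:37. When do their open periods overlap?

Merge the first list: 05:40–08:37, 09:04–09:16.
05:40–08:37 overlaps B on 05:40–07:10, 07:51–08:37.
09:04–09:16 overlaps B on 09:04–09:16.

05:40–07:10, 07:51–08:37, 09:04–09:16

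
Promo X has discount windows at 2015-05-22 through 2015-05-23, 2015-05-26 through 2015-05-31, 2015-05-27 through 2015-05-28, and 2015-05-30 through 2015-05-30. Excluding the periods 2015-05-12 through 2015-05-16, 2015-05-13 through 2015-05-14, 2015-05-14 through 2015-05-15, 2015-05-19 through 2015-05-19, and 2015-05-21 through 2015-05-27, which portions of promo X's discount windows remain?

Merge the first list: 2015-05-22 through 2015-05-23, 2015-05-26 through 2015-05-31.
Merge the second list: 2015-05-12 through 2015-05-16, 2015-05-19 through 2015-05-19, 2015-05-21 through 2015-05-27.
2015-05-22 through 2015-05-23 lies entirely inside B → drops out.
2015-05-26 through 2015-05-31 with B removed leaves 2015-05-28 through 2015-05-31.

2015-05-28 through 2015-05-31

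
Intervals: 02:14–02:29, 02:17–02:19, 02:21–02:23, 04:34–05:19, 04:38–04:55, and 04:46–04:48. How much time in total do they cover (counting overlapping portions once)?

1 h

Merged: 02:14–02:29, 04:34–05:19.
Lengths: 15 min + 45 min = 1 h.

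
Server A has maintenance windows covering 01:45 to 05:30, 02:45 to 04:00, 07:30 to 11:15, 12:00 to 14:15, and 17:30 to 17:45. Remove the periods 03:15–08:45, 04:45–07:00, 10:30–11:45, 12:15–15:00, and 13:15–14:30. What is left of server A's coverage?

A, merged: 01:45–05:30, 07:30–11:15, 12:00–14:15, 17:30–17:45.
B, merged: 03:15–08:45, 10:30–11:45, 12:15–15:00.
01:45–05:30 minus B → 01:45–03:15.
07:30–11:15 minus B → 08:45–10:30.
12:00–14:15 minus B → 12:00–12:15.
17:30–17:45: no B overlap → unchanged.

01:45–03:15, 08:45–10:30, 12:00–12:15, 17:30–17:45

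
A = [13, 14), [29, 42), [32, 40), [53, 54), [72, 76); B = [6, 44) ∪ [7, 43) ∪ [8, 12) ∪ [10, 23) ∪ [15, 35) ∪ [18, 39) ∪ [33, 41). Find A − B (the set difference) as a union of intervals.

[53, 54) ∪ [72, 76)

A, merged: [13, 14), [29, 42), [53, 54), [72, 76).
B, merged: [6, 44).
[13, 14): entirely removed.
[29, 42): entirely removed.
[53, 54): nothing removed.
[72, 76): nothing removed.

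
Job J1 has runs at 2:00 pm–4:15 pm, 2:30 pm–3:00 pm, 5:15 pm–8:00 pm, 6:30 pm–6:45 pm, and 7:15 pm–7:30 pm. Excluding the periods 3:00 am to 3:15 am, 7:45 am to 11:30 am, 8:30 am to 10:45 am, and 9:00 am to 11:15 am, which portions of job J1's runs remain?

2:00 pm–4:15 pm, 5:15 pm–8:00 pm

First set merges to 2:00 pm–4:15 pm, 5:15 pm–8:00 pm.
Second set merges to 3:00 am–3:15 am, 7:45 am–11:30 am.
2:00 pm–4:15 pm: nothing removed.
5:15 pm–8:00 pm: nothing removed.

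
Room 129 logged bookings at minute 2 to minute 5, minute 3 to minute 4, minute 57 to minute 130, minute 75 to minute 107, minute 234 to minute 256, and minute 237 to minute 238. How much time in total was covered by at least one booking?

Merged: minute 2 to minute 5, minute 57 to minute 130, minute 234 to minute 256.
Lengths: 3 minutes + 73 minutes + 22 minutes = 98 minutes.

98 minutes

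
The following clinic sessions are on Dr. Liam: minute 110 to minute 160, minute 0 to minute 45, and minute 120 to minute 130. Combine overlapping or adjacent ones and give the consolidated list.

Sort by start: minute 0 to minute 45, minute 110 to minute 160, minute 120 to minute 130.
minute 110 to minute 160 is disjoint → start new block.
minute 120 to minute 130 overlaps/touches minute 110 to minute 160 → extend to minute 110 to minute 160.

minute 0 to minute 45, minute 110 to minute 160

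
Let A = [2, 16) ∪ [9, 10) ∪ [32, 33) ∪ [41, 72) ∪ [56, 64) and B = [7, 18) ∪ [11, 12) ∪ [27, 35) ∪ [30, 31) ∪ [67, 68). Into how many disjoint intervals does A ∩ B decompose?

Merge the first list: [2, 16), [32, 33), [41, 72).
Merge the second list: [7, 18), [27, 35), [67, 68).
A ∩ B = [7, 16), [32, 33), [67, 68).
That is 3 disjoint pieces.

3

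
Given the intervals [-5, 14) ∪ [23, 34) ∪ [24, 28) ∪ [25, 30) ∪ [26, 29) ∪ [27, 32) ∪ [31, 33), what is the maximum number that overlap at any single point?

5

At 27, 5 of the intervals are simultaneously active.
No point has more.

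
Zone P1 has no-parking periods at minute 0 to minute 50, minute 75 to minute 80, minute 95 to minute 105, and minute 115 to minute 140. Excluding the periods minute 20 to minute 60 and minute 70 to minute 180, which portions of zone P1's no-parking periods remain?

minute 0 to minute 50 \ B = minute 0 to minute 20.
minute 75 to minute 80: entirely removed.
minute 95 to minute 105: entirely removed.
minute 115 to minute 140: entirely removed.

minute 0 to minute 20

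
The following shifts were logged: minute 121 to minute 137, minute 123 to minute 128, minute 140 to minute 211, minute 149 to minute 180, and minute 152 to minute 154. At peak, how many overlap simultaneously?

Walk the sorted start/end points keeping a running depth.
The depth first hits 3 at minute 152.

3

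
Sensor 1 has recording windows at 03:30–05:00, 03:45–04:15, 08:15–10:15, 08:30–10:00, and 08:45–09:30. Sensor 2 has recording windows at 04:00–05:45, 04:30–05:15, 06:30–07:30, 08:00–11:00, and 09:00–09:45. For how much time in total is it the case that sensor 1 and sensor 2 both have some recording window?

3 h

Merge the first list: 03:30-05:00, 08:15-10:15.
Merge the second list: 04:00-05:45, 06:30-07:30, 08:00-11:00.
A ∩ B = 04:00-05:00, 08:15-10:15.
Total: 1 h + 2 h = 3 h.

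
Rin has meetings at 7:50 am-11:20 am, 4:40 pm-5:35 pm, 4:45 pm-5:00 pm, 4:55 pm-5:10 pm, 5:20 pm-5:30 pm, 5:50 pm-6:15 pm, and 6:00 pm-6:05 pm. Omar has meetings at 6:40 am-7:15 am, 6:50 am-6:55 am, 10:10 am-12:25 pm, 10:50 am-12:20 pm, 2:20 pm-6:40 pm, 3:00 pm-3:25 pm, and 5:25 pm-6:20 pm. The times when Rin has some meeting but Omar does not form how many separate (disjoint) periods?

First set merges to 7:50 am–11:20 am, 4:40 pm–5:35 pm, 5:50 pm–6:15 pm.
Second set merges to 6:40 am–7:15 am, 10:10 am–12:25 pm, 2:20 pm–6:40 pm.
A \ B = 7:50 am–10:10 am.
That is 1 disjoint piece.

1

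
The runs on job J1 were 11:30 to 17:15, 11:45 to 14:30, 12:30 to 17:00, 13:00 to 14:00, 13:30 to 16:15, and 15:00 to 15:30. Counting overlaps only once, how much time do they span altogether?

Merged: 11:30-17:15.
Length: 5 h 45 min.

5 h 45 min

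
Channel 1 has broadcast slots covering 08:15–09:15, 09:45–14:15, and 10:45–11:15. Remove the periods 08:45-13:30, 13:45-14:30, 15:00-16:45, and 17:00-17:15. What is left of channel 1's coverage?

08:15–08:45, 13:30–13:45

Merge the first list: 08:15–09:15, 09:45–14:15.
08:15–09:15 minus B → 08:15–08:45.
09:45–14:15 minus B → 13:30–13:45.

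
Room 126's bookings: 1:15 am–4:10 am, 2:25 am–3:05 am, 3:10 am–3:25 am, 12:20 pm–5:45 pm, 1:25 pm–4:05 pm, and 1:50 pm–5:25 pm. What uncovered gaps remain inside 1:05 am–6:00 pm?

The merged coverage is 1:15 am-4:10 am, 12:20 pm-5:45 pm.
Gaps within 1:05 am-6:00 pm: 1:05 am-1:15 am, 4:10 am-12:20 pm, 5:45 pm-6:00 pm.

1:05 am-1:15 am, 4:10 am-12:20 pm, 5:45 pm-6:00 pm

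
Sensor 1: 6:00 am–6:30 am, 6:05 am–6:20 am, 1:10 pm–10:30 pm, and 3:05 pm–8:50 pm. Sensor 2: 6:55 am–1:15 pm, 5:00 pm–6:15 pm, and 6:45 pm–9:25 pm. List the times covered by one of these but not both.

6:00 am-6:30 am, 6:55 am-1:10 pm, 1:15 pm-5:00 pm, 6:15 pm-6:45 pm, 9:25 pm-10:30 pm

Merge the first list: 6:00 am-6:30 am, 1:10 pm-10:30 pm.
Only in the first: 6:00 am-6:30 am, 1:15 pm-5:00 pm, 6:15 pm-6:45 pm, 9:25 pm-10:30 pm.
Only in the second: 6:55 am-1:10 pm.
Together these are the periods covered by exactly one.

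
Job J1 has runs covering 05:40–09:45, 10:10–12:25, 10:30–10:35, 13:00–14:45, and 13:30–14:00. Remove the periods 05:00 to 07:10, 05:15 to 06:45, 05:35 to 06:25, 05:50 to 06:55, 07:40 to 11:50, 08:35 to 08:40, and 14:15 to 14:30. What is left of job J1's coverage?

07:10–07:40, 11:50–12:25, 13:00–14:15, 14:30–14:45

A, merged: 05:40–09:45, 10:10–12:25, 13:00–14:45.
B, merged: 05:00–07:10, 07:40–11:50, 14:15–14:30.
05:40–09:45 minus B → 07:10–07:40.
10:10–12:25 minus B → 11:50–12:25.
13:00–14:45 minus B → 13:00–14:15, 14:30–14:45.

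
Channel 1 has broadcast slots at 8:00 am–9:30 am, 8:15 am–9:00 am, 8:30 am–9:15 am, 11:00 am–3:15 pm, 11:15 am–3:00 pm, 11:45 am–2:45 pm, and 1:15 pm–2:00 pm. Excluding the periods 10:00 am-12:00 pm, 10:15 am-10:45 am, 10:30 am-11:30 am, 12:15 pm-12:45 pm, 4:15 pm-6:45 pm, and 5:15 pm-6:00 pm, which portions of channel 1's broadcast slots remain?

A, merged: 8:00 am–9:30 am, 11:00 am–3:15 pm.
B, merged: 10:00 am–12:00 pm, 12:15 pm–12:45 pm, 4:15 pm–6:45 pm.
8:00 am–9:30 am: no B overlap → unchanged.
11:00 am–3:15 pm minus B → 12:00 pm–12:15 pm, 12:45 pm–3:15 pm.

8:00 am–9:30 am, 12:00 pm–12:15 pm, 12:45 pm–3:15 pm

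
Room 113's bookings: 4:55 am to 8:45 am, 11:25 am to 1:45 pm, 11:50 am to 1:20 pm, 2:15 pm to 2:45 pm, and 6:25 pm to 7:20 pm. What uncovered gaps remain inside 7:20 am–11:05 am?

After merging, the occupied span is 4:55 am-8:45 am, 11:25 am-1:45 pm, 2:15 pm-2:45 pm, 6:25 pm-7:20 pm.
Gaps within 7:20 am-11:05 am: 8:45 am-11:05 am.

8:45 am-11:05 am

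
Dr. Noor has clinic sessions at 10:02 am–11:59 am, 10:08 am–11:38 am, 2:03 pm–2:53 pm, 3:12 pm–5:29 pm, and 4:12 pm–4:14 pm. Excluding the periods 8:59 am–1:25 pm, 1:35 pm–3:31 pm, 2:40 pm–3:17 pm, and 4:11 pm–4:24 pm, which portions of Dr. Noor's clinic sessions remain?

3:31 pm–4:11 pm, 4:24 pm–5:29 pm

A, merged: 10:02 am–11:59 am, 2:03 pm–2:53 pm, 3:12 pm–5:29 pm.
B, merged: 8:59 am–1:25 pm, 1:35 pm–3:31 pm, 4:11 pm–4:24 pm.
10:02 am–11:59 am lies entirely inside B → drops out.
2:03 pm–2:53 pm lies entirely inside B → drops out.
3:12 pm–5:29 pm with B removed leaves 3:31 pm–4:11 pm, 4:24 pm–5:29 pm.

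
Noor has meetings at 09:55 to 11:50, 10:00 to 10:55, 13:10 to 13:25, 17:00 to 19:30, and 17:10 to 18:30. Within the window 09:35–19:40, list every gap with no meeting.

The merged coverage is 09:55-11:50, 13:10-13:25, 17:00-19:30.
Gaps within 09:35-19:40: 09:35-09:55, 11:50-13:10, 13:25-17:00, 19:30-19:40.

09:35-09:55, 11:50-13:10, 13:25-17:00, 19:30-19:40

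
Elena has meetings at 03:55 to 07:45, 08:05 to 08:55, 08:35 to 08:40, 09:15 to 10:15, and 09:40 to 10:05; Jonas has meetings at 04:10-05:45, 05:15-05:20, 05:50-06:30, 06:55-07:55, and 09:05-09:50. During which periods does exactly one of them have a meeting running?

First set merges to 03:55-07:45, 08:05-08:55, 09:15-10:15.
Second set merges to 04:10-05:45, 05:50-06:30, 06:55-07:55, 09:05-09:50.
A but not B: 03:55-04:10, 05:45-05:50, 06:30-06:55, 08:05-08:55, 09:50-10:15.
B but not A: 07:45-07:55, 09:05-09:15.
Combining gives A △ B.

03:55-04:10, 05:45-05:50, 06:30-06:55, 07:45-07:55, 08:05-08:55, 09:05-09:15, 09:50-10:15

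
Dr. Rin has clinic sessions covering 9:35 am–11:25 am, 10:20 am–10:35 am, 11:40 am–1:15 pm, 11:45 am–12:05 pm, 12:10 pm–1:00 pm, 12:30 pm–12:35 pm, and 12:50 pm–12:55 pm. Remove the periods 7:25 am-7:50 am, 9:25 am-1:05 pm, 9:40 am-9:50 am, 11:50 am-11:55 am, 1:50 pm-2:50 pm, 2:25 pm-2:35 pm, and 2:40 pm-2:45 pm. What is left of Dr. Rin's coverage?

A, merged: 9:35 am–11:25 am, 11:40 am–1:15 pm.
B, merged: 7:25 am–7:50 am, 9:25 am–1:05 pm, 1:50 pm–2:50 pm.
9:35 am–11:25 am: fully covered by B → removed.
11:40 am–1:15 pm minus B → 1:05 pm–1:15 pm.

1:05 pm–1:15 pm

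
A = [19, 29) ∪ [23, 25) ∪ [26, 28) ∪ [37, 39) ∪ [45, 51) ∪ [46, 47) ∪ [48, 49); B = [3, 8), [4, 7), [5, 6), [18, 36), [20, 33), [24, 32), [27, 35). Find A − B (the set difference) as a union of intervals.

A, merged: [19, 29), [37, 39), [45, 51).
B, merged: [3, 8), [18, 36).
[19, 29) lies entirely inside B → drops out.
[37, 39) is untouched.
[45, 51) is untouched.

[37, 39) ∪ [45, 51)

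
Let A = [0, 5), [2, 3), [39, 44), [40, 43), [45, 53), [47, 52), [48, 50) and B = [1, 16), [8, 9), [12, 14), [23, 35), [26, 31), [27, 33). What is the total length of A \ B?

First set merges to [0, 5), [39, 44), [45, 53).
Second set merges to [1, 16), [23, 35).
A \ B = [0, 1), [39, 44), [45, 53).
Total: 1 + 5 + 8 = 14.

14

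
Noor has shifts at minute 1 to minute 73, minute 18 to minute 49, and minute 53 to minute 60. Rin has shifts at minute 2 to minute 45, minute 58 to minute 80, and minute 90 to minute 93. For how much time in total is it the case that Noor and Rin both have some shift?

Merge the first list: minute 1 to minute 73.
A ∩ B = minute 2 to minute 45, minute 58 to minute 73.
Total: 43 minutes + 15 minutes = 58 minutes.

58 minutes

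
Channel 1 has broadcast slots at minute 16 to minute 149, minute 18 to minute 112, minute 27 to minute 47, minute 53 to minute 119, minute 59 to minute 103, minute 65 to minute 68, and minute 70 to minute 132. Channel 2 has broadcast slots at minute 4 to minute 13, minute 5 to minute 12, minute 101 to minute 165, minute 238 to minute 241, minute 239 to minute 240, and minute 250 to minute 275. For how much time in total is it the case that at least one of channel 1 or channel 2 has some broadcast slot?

186 minutes

A, merged: minute 16 to minute 149.
B, merged: minute 4 to minute 13, minute 101 to minute 165, minute 238 to minute 241, minute 250 to minute 275.
A ∪ B = minute 4 to minute 13, minute 16 to minute 165, minute 238 to minute 241, minute 250 to minute 275.
Total: 9 minutes + 149 minutes + 3 minutes + 25 minutes = 186 minutes.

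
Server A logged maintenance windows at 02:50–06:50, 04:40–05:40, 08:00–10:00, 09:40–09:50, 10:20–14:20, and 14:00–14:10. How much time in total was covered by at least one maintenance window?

Merged: 02:50-06:50, 08:00-10:00, 10:20-14:20.
Lengths: 4 h + 2 h + 4 h = 10 h.

10 h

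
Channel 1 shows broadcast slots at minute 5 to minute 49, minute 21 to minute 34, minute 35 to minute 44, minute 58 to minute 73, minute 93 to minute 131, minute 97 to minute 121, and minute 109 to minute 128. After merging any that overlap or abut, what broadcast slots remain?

minute 21 to minute 34 overlaps/touches minute 5 to minute 49 → extend to minute 5 to minute 49.
minute 35 to minute 44 overlaps/touches minute 5 to minute 49 → extend to minute 5 to minute 49.
minute 58 to minute 73 is disjoint → start new block.
minute 93 to minute 131 is disjoint → start new block.
minute 97 to minute 121 overlaps/touches minute 93 to minute 131 → extend to minute 93 to minute 131.
minute 109 to minute 128 overlaps/touches minute 93 to minute 131 → extend to minute 93 to minute 131.

minute 5 to minute 49, minute 58 to minute 73, minute 93 to minute 131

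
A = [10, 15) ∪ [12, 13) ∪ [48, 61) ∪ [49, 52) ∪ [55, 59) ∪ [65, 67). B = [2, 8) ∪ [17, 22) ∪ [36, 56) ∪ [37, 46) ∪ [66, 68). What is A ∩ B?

Merge the first list: [10, 15), [48, 61), [65, 67).
Merge the second list: [2, 8), [17, 22), [36, 56), [66, 68).
[10, 15) meets no B interval.
[48, 61) ∩ B → [48, 56).
[65, 67) ∩ B → [66, 67).

[48, 56) ∪ [66, 67)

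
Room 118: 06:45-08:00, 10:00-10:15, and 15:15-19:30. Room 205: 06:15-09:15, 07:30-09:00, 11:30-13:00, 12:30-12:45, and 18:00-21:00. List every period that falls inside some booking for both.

B, merged: 06:15–09:15, 11:30–13:00, 18:00–21:00.
06:45–08:00 meets the second set on 06:45–08:00.
10:00–10:15: no overlap with the second set.
15:15–19:30 meets the second set on 18:00–19:30.

06:45–08:00, 18:00–19:30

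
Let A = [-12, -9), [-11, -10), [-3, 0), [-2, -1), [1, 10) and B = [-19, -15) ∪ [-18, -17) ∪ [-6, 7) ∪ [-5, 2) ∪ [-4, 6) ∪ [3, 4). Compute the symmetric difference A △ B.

First set merges to [-12, -9), [-3, 0), [1, 10).
Second set merges to [-19, -15), [-6, 7).
A but not B: [-12, -9), [7, 10).
B but not A: [-19, -15), [-6, -3), [0, 1).
Combining gives A △ B.

[-19, -15) ∪ [-12, -9) ∪ [-6, -3) ∪ [0, 1) ∪ [7, 10)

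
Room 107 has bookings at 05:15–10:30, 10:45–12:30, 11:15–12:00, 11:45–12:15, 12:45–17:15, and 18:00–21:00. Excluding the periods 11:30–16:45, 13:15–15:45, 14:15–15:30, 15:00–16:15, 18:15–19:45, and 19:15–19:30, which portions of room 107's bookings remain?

First set merges to 05:15–10:30, 10:45–12:30, 12:45–17:15, 18:00–21:00.
Second set merges to 11:30–16:45, 18:15–19:45.
05:15–10:30 is untouched.
10:45–12:30 with B removed leaves 10:45–11:30.
12:45–17:15 with B removed leaves 16:45–17:15.
18:00–21:00 with B removed leaves 18:00–18:15, 19:45–21:00.

05:15–10:30, 10:45–11:30, 16:45–17:15, 18:00–18:15, 19:45–21:00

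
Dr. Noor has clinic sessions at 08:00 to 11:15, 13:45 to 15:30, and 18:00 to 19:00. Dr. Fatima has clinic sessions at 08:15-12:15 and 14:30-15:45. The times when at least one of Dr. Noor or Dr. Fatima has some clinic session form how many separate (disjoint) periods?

3

A ∪ B = 08:00–12:15, 13:45–15:45, 18:00–19:00.
That is 3 disjoint pieces.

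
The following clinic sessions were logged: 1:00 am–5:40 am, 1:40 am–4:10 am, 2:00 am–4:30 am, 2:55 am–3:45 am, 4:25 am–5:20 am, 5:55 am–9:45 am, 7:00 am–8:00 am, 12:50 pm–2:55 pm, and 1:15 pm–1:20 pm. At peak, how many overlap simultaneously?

At 2:55 am, 4 of the intervals are simultaneously active.
No point has more.

4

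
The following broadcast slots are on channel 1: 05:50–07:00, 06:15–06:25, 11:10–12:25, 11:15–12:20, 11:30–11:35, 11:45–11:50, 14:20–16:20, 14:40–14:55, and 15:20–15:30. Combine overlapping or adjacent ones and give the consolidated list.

05:50–07:00, 11:10–12:25, 14:20–16:20

06:15–06:25 overlaps/touches 05:50–07:00 → extend to 05:50–07:00.
11:10–12:25 is disjoint → start new block.
11:15–12:20 overlaps/touches 11:10–12:25 → extend to 11:10–12:25.
11:30–11:35 overlaps/touches 11:10–12:25 → extend to 11:10–12:25.
11:45–11:50 overlaps/touches 11:10–12:25 → extend to 11:10–12:25.
14:20–16:20 is disjoint → start new block.
14:40–14:55 overlaps/touches 14:20–16:20 → extend to 14:20–16:20.
15:20–15:30 overlaps/touches 14:20–16:20 → extend to 14:20–16:20.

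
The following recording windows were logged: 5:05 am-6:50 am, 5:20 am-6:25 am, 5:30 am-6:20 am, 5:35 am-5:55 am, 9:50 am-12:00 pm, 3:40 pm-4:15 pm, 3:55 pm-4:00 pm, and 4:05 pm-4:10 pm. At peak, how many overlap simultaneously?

Walk the sorted start/end points keeping a running depth.
The depth first hits 4 at 5:35 am.

4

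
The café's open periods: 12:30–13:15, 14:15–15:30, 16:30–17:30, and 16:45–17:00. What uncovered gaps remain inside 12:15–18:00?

Covered (merged): 12:30–13:15, 14:15–15:30, 16:30–17:30.
Uncovered inside 12:15–18:00: 12:15–12:30, 13:15–14:15, 15:30–16:30, 17:30–18:00.

12:15–12:30, 13:15–14:15, 15:30–16:30, 17:30–18:00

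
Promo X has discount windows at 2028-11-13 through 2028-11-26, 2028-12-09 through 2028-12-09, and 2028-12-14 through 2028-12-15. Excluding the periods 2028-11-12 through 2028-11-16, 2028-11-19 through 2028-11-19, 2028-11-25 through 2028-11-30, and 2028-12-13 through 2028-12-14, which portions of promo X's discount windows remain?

2028-11-17 through 2028-11-18, 2028-11-20 through 2028-11-24, 2028-12-09 through 2028-12-09, 2028-12-15 through 2028-12-15

2028-11-13 through 2028-11-26 minus B → 2028-11-17 through 2028-11-18, 2028-11-20 through 2028-11-24.
2028-12-09 through 2028-12-09: no B overlap → unchanged.
2028-12-14 through 2028-12-15 minus B → 2028-12-15 through 2028-12-15.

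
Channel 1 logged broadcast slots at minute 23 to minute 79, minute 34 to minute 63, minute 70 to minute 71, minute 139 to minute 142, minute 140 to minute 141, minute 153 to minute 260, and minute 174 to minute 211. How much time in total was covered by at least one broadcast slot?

166 minutes

Merged: minute 23 to minute 79, minute 139 to minute 142, minute 153 to minute 260.
Lengths: 56 minutes + 3 minutes + 107 minutes = 166 minutes.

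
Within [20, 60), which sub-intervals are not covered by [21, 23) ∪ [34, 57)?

Covered (merged): [21, 23), [34, 57).
Uncovered inside [20, 60): [20, 21), [23, 34), [57, 60).

[20, 21) ∪ [23, 34) ∪ [57, 60)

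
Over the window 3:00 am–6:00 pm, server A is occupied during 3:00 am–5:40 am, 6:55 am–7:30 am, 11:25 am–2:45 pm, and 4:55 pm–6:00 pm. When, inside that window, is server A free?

5:40 am-6:55 am, 7:30 am-11:25 am, 2:45 pm-4:55 pm

The merged coverage is 3:00 am-5:40 am, 6:55 am-7:30 am, 11:25 am-2:45 pm, 4:55 pm-6:00 pm.
Complement within 3:00 am-6:00 pm: 5:40 am-6:55 am, 7:30 am-11:25 am, 2:45 pm-4:55 pm.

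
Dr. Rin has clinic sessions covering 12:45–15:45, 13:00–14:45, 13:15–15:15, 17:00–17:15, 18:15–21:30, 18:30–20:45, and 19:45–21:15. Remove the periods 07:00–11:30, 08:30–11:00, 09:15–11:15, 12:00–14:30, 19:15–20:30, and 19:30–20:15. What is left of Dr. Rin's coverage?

14:30–15:45, 17:00–17:15, 18:15–19:15, 20:30–21:30

Merge the first list: 12:45–15:45, 17:00–17:15, 18:15–21:30.
Merge the second list: 07:00–11:30, 12:00–14:30, 19:15–20:30.
12:45–15:45 with B removed leaves 14:30–15:45.
17:00–17:15 is untouched.
18:15–21:30 with B removed leaves 18:15–19:15, 20:30–21:30.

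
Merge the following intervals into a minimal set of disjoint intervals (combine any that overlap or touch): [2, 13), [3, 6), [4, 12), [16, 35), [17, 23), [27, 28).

[3, 6) overlaps/touches [2, 13) → extend to [2, 13).
[4, 12) overlaps/touches [2, 13) → extend to [2, 13).
[16, 35) is disjoint → start new block.
[17, 23) overlaps/touches [16, 35) → extend to [16, 35).
[27, 28) overlaps/touches [16, 35) → extend to [16, 35).

[2, 13) ∪ [16, 35)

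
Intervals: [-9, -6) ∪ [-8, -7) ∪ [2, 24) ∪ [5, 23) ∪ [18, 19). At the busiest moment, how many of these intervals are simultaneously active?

3

Sweep endpoints in order; track running count of active intervals.
Peak of 3 reached at 18.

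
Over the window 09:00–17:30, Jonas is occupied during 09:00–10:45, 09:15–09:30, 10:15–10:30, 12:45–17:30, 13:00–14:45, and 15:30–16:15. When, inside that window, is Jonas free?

Covered (merged): 09:00-10:45, 12:45-17:30.
Gaps within 09:00-17:30: 10:45-12:45.

10:45-12:45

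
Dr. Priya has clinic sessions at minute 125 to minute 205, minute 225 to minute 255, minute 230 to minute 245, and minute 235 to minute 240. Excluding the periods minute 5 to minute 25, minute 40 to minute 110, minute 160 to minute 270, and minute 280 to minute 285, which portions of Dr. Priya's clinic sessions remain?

A, merged: minute 125 to minute 205, minute 225 to minute 255.
minute 125 to minute 205 minus B → minute 125 to minute 160.
minute 225 to minute 255: fully covered by B → removed.

minute 125 to minute 160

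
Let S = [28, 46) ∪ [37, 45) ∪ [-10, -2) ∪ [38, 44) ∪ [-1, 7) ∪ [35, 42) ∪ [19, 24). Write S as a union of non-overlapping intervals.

Sort by start: [-10, -2), [-1, 7), [19, 24), [28, 46), [35, 42), [37, 45), [38, 44).
[-1, 7) is disjoint → start new block.
[19, 24) is disjoint → start new block.
[28, 46) is disjoint → start new block.
[35, 42) overlaps/touches [28, 46) → extend to [28, 46).
[37, 45) overlaps/touches [28, 46) → extend to [28, 46).
[38, 44) overlaps/touches [28, 46) → extend to [28, 46).

[-10, -2) ∪ [-1, 7) ∪ [19, 24) ∪ [28, 46)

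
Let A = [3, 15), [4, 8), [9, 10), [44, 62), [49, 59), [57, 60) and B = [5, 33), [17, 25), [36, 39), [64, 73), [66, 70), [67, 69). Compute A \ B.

Merge the first list: [3, 15), [44, 62).
Merge the second list: [5, 33), [36, 39), [64, 73).
[3, 15) minus B → [3, 5).
[44, 62): no B overlap → unchanged.

[3, 5) ∪ [44, 62)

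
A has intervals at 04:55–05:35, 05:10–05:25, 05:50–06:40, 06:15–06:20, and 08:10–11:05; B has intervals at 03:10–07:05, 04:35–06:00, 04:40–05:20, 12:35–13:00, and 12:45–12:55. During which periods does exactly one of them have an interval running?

First set merges to 04:55–05:35, 05:50–06:40, 08:10–11:05.
Second set merges to 03:10–07:05, 12:35–13:00.
A but not B: 08:10–11:05.
B but not A: 03:10–04:55, 05:35–05:50, 06:40–07:05, 12:35–13:00.
Combining gives A △ B.

03:10–04:55, 05:35–05:50, 06:40–07:05, 08:10–11:05, 12:35–13:00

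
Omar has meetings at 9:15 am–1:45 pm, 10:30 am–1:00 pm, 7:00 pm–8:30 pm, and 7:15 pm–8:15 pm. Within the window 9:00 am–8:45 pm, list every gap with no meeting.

9:00 am-9:15 am, 1:45 pm-7:00 pm, 8:30 pm-8:45 pm

The merged coverage is 9:15 am-1:45 pm, 7:00 pm-8:30 pm.
Complement within 9:00 am-8:45 pm: 9:00 am-9:15 am, 1:45 pm-7:00 pm, 8:30 pm-8:45 pm.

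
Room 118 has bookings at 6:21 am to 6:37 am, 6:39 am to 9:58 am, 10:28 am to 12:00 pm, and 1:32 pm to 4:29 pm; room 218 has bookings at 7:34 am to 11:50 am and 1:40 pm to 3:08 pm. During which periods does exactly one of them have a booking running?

6:21 am–6:37 am, 6:39 am–7:34 am, 9:58 am–10:28 am, 11:50 am–12:00 pm, 1:32 pm–1:40 pm, 3:08 pm–4:29 pm

A \ B = 6:21 am–6:37 am, 6:39 am–7:34 am, 11:50 am–12:00 pm, 1:32 pm–1:40 pm, 3:08 pm–4:29 pm.
B \ A = 9:58 am–10:28 am.
Union of the two gives the symmetric difference.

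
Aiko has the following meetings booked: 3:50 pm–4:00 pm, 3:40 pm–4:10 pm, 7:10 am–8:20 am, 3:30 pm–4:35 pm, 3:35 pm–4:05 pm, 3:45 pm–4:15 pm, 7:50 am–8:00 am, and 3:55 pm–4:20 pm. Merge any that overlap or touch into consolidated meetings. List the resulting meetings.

7:10 am–8:20 am, 3:30 pm–4:35 pm

Sort by start: 7:10 am–8:20 am, 7:50 am–8:00 am, 3:30 pm–4:35 pm, 3:35 pm–4:05 pm, 3:40 pm–4:10 pm, 3:45 pm–4:15 pm, 3:50 pm–4:00 pm, 3:55 pm–4:20 pm.
7:50 am–8:00 am overlaps/touches 7:10 am–8:20 am → extend to 7:10 am–8:20 am.
3:30 pm–4:35 pm is disjoint → start new block.
3:35 pm–4:05 pm overlaps/touches 3:30 pm–4:35 pm → extend to 3:30 pm–4:35 pm.
3:40 pm–4:10 pm overlaps/touches 3:30 pm–4:35 pm → extend to 3:30 pm–4:35 pm.
3:45 pm–4:15 pm overlaps/touches 3:30 pm–4:35 pm → extend to 3:30 pm–4:35 pm.
3:50 pm–4:00 pm overlaps/touches 3:30 pm–4:35 pm → extend to 3:30 pm–4:35 pm.
3:55 pm–4:20 pm overlaps/touches 3:30 pm–4:35 pm → extend to 3:30 pm–4:35 pm.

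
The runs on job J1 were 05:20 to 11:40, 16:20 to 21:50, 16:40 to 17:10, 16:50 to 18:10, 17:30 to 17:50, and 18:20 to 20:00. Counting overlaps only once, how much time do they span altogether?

Merged: 05:20–11:40, 16:20–21:50.
Lengths: 6 h 20 min + 5 h 30 min = 11 h 50 min.

11 h 50 min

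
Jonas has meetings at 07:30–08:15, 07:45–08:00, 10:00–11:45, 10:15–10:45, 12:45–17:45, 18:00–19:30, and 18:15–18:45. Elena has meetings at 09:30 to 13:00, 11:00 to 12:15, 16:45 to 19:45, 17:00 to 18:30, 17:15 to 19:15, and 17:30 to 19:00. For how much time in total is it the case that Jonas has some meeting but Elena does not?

4 h 30 min

A, merged: 07:30–08:15, 10:00–11:45, 12:45–17:45, 18:00–19:30.
B, merged: 09:30–13:00, 16:45–19:45.
A \ B = 07:30–08:15, 13:00–16:45.
Total: 45 min + 3 h 45 min = 4 h 30 min.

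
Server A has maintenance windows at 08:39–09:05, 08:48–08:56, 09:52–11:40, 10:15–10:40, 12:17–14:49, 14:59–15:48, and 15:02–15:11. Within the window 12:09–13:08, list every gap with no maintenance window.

The merged coverage is 08:39–09:05, 09:52–11:40, 12:17–14:49, 14:59–15:48.
Complement within 12:09–13:08: 12:09–12:17.

12:09–12:17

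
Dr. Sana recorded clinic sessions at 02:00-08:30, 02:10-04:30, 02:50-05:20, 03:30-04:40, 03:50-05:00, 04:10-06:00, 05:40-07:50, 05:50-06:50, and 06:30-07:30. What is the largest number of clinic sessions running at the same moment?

6

Sweep endpoints in order; track running count of active intervals.
Peak of 6 reached at 04:10.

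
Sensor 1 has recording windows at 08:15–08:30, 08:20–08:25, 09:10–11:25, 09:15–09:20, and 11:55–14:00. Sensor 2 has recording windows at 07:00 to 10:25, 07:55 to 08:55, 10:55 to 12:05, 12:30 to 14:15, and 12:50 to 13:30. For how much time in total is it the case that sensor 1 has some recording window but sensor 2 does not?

55 min

A, merged: 08:15–08:30, 09:10–11:25, 11:55–14:00.
B, merged: 07:00–10:25, 10:55–12:05, 12:30–14:15.
A \ B = 10:25–10:55, 12:05–12:30.
Total: 30 min + 25 min = 55 min.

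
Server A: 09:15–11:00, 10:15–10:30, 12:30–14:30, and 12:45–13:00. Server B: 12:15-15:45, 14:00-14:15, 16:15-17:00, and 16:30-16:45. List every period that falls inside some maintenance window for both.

12:30-14:30

A, merged: 09:15-11:00, 12:30-14:30.
B, merged: 12:15-15:45, 16:15-17:00.
09:15-11:00 falls entirely outside B.
12:30-14:30 overlaps B on 12:30-14:30.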